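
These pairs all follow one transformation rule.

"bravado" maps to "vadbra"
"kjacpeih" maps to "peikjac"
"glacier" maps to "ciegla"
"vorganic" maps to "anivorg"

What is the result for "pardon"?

rdopa

Rule — delete the last character, then move the last 3 characters to the front (rotate right by 3).
On "pardon": the first step gives "pardo", and the second then gives "rdopa".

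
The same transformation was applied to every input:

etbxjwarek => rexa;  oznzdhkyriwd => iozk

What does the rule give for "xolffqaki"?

axf

The pattern: move the last 3 characters to the front (rotate right by 3), then keep one character in every 3, starting at position 1 (positions 1st, 4th, 7th, ...).
Working it through for "xolffqaki": intermediate "akixolffq", final "axf".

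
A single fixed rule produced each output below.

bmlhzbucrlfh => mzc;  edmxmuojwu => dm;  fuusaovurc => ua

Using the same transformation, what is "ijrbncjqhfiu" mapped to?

jnq

In each case the input is transformed by: delete the last 3 characters, then keep one character in every 3, starting at position 2 (positions 2nd, 5th, 8th, ...).
On "ijrbncjqhfiu" that produces "jnq".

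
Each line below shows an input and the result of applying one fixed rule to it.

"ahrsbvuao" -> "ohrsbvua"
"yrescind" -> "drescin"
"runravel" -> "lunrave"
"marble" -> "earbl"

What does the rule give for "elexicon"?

nlexico

The pattern: swap the first and last characters, then delete the last character.
Starting from "elexicon": after the first operation, "nlexicoe"; after the second, "nlexico".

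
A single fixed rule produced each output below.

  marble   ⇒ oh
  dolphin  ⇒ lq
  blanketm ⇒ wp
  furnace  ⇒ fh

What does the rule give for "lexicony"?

qb

In each case the input is transformed by: shift every letter 3 places forward in the alphabet (wrapping around), then keep only the last 2 characters.
"lexicony" → "qb".
(Check on "dolphin": → "grosklq" → "lq" ✓)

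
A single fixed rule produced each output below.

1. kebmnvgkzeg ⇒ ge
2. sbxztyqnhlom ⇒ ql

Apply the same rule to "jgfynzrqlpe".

Each output is the input with this applied: keep one character in every 3, starting at position 1 (positions 1st, 4th, 7th, ...), then keep only the last 2 characters.
Working it through for "jgfynzrqlpe": intermediate "jyrp", final "rp".

rp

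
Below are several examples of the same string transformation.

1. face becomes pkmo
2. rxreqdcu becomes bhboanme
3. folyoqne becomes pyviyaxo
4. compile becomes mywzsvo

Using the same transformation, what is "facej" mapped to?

In each case the input is transformed by: shift every letter 10 places forward in the alphabet (wrapping around).
Doing the same to "facej": "pkmot".

pkmot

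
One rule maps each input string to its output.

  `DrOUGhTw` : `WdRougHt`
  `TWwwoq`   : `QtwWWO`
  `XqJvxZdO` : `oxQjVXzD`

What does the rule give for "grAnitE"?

eGRaNIT

Each output is the input with this applied: flip the case of every letter, then move the last character to the front.
Applying both steps to "grAnitE": "GRaNITe", then "eGRaNIT".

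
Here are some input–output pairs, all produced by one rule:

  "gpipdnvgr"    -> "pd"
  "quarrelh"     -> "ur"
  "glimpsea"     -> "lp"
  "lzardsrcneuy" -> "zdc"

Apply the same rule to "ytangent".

tg

Rule — keep one character in every 3, starting at position 2 (positions 2nd, 5th, 8th, ...), then delete the last character.
Applying both steps to "ytangent": "tgt", then "tg".
(Check on "glimpsea": → "lpa" → "lp" ✓)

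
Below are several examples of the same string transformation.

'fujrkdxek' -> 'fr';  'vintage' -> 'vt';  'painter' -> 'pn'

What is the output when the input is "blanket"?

Each output is the input with this applied: keep one character in every 3, starting at position 1 (positions 1st, 4th, 7th, ...), then delete the last character.
On "blanket": the first step gives "bnt", and the second then gives "bn".

bn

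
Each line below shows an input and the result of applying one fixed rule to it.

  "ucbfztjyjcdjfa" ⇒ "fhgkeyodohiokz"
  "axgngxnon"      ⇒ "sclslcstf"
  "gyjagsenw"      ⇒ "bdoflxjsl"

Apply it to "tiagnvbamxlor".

In each case the input is transformed by: swap the first and last characters, then shift every letter 5 places forward in the alphabet (wrapping around).
"tiagnvbamxlor" → "riagnvbamxlot" → "wnflsagfrcqty".

wnflsagfrcqty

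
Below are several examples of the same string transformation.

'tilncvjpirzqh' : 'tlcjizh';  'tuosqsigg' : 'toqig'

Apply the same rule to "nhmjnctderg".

nmnteg

The transformation: keep every other character starting from the first (positions 1st, 3rd, 5th, ...).
"nhmjnctderg" → "nmnteg".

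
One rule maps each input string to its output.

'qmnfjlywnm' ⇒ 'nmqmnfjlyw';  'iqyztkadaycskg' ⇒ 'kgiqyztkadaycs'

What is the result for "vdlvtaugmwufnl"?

nlvdlvtaugmwuf

The rule is to move the last 2 characters to the front (rotate right by 2).
"vdlvtaugmwufnl" → "nlvdlvtaugmwuf".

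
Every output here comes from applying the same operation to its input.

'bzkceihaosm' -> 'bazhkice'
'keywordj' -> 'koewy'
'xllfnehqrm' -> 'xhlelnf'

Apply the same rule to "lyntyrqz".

What's happening: delete the last 3 characters, then take characters alternately from the front and the back (1st, last, 2nd, 2nd-last, ...).
So "lyntyrqz" becomes "lyytn".

lyytn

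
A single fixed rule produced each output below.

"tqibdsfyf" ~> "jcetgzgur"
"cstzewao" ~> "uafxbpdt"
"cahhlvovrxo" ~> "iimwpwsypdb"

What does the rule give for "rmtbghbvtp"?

The rule is to shift every letter 1 place forward in the alphabet (wrapping around), then move the first 2 characters to the end (rotate left by 2).
For "rmtbghbvtp", step one produces "snuchicwuq"; step two turns that into "uchicwuqsn".

uchicwuqsn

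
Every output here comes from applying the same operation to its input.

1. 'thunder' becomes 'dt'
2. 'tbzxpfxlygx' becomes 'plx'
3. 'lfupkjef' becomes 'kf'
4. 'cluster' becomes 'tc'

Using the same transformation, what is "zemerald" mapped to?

rd

The rule is to move the first 2 characters to the end (rotate left by 2), then keep one character in every 3, starting at position 3 (positions 3rd, 6th, 9th, ...).
Applying both steps to "zemerald": "meraldze", then "rd".
(Check on "thunder": → "underth" → "dt" ✓)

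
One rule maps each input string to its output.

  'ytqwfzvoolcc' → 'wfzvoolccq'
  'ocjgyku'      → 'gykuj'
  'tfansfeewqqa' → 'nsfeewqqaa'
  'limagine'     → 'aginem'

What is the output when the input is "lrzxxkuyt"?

Looking at the pairs, the operation is to delete the first 2 characters, then move the first character to the end.
Starting from "lrzxxkuyt": after the first operation, "zxxkuyt"; after the second, "xxkuytz".

xxkuytz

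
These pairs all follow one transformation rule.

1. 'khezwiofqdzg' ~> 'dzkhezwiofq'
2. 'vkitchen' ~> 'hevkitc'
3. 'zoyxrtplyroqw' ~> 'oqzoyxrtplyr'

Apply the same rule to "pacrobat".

The transformation: delete the last character, then move the last 2 characters to the front (rotate right by 2).
On "pacrobat": the first step gives "pacroba", and the second then gives "bapacro".

bapacro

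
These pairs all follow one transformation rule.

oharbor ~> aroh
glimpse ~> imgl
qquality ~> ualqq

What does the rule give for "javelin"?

What's happening: delete the last 3 characters, then move the first 2 characters to the end (rotate left by 2).
Starting from "javelin": after the first operation, "jave"; after the second, "veja".

veja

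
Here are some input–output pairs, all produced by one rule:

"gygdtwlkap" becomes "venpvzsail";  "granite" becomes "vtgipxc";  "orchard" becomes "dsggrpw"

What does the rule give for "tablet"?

Looking at the pairs, the operation is to take characters alternately from the front and the back (1st, last, 2nd, 2nd-last, ...), then shift every letter 11 places backward in the alphabet (wrapping around).
"tablet" → "iiptqa".

iiptqa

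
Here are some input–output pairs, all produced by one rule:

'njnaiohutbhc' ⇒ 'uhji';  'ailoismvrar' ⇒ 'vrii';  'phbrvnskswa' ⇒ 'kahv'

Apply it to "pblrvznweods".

The rule is to keep one character in every 3, starting at position 2 (positions 2nd, 5th, 8th, ...), then move the first 2 characters to the end (rotate left by 2).
Working it through for "pblrvznweods": intermediate "bvwd", final "wdbv".

wdbv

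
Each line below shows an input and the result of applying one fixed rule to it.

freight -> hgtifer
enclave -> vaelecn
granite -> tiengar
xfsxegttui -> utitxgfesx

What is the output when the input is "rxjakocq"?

coqkraxj

The pattern: move the last 2 characters to the front (rotate right by 2), then take characters alternately from the front and the back (1st, last, 2nd, 2nd-last, ...).
Applying that to "rxjakocq" gives "coqkraxj".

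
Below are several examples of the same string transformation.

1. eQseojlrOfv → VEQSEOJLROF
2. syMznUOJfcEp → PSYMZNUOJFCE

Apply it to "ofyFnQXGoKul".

LOFYFNQXGOKU

The transformation: move the last character to the front, then convert every letter to uppercase.
For "ofyFnQXGoKul", step one produces "lofyFnQXGoKu"; step two turns that into "LOFYFNQXGOKU".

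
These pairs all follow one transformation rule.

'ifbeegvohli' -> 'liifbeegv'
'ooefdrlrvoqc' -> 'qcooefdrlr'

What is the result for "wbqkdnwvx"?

What's happening: move the last 2 characters to the front (rotate right by 2), then delete the last 2 characters.
"wbqkdnwvx" → "vxwbqkdnw" → "vxwbqkd".

vxwbqkd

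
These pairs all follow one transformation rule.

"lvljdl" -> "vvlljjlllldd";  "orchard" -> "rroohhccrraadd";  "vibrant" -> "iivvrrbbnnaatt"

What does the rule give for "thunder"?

hhttnnuueeddrr

What's happening: swap each adjacent pair of characters (1↔2, 3↔4, ...), then double every character.
Applying both steps to "thunder": "htnuedr", then "hhttnnuueeddrr".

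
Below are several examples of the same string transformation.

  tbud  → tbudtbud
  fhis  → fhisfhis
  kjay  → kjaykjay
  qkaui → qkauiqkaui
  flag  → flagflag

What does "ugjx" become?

ugjxugjx

The rule is to write the whole string twice.
For "ugjx" the result is "ugjxugjx".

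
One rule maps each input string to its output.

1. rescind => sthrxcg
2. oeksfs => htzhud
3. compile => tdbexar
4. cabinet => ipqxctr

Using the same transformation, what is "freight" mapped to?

The transformation: shift every letter 11 places backward in the alphabet (wrapping around), then swap the first and last characters.
Starting from "freight": after the first operation, "ugtxvwi"; after the second, "igtxvwu".

igtxvwu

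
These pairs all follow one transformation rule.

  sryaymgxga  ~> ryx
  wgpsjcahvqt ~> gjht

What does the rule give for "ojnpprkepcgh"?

jpeg

The pattern: keep one character in every 3, starting at position 2 (positions 2nd, 5th, 8th, ...).
Applying that to "ojnpprkepcgh" gives "jpeg".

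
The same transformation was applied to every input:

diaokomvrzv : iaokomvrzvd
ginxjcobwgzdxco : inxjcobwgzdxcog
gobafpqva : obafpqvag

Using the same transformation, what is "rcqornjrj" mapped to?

cqornjrjr

Each output is the input with this applied: move the first character to the end.
For "rcqornjrj" the result is "cqornjrjr".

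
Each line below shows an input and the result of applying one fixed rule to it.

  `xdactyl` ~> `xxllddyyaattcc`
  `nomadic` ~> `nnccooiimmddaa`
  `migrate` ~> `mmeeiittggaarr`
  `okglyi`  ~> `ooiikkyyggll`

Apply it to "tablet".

In each case the input is transformed by: take characters alternately from the front and the back (1st, last, 2nd, 2nd-last, ...), then double every character.
Working it through for "tablet": intermediate "ttaebl", final "ttttaaeebbll".
(Check on "okglyi": → "oikygl" → "ooiikkyyggll" ✓)

ttttaaeebbll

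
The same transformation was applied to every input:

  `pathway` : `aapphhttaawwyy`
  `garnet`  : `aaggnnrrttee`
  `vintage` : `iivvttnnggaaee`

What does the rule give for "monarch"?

The transformation: swap each adjacent pair of characters (1↔2, 3↔4, ...), then double every character.
On "monarch": the first step gives "omancrh", and the second then gives "oommaannccrrhh".

oommaannccrrhh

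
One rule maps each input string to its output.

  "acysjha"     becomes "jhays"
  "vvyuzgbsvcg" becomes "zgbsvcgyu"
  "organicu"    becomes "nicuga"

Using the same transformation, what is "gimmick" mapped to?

ickmm

What's happening: delete the first 2 characters, then move the first 2 characters to the end (rotate left by 2).
For "gimmick" the result is "ickmm".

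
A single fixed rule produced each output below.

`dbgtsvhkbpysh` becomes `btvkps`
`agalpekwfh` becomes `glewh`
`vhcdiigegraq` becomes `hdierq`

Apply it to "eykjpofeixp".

Rule — keep every other character starting from the second (positions 2nd, 4th, 6th, ...).
Doing the same to "eykjpofeixp": "yjoex".

yjoex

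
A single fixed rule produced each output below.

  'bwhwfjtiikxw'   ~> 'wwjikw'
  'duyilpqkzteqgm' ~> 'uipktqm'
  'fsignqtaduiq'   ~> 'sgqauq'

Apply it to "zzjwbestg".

The rule is to keep every other character starting from the second (positions 2nd, 4th, 6th, ...).
For "zzjwbestg" the result is "zwet".

zwet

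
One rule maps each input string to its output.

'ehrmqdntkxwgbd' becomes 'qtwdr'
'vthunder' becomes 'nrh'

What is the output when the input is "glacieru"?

iua

The transformation: move the first 3 characters to the end (rotate left by 3), then keep one character in every 3, starting at position 2 (positions 2nd, 5th, 8th, ...).
"glacieru" → "cierugla" → "iua".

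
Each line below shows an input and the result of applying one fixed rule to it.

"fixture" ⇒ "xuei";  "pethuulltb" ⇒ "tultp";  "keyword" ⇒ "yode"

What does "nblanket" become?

The pattern: move the first 2 characters to the end (rotate left by 2), then keep every other character starting from the first (positions 1st, 3rd, 5th, ...).
On "nblanket": the first step gives "lanketnb", and the second then gives "lnen".

lnen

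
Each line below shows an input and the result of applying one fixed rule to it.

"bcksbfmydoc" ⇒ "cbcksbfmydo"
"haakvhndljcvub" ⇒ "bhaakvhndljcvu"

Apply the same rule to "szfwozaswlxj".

jszfwozaswlx

Looking at the pairs, the operation is to move the last character to the front.
On "szfwozaswlxj" that produces "jszfwozaswlx".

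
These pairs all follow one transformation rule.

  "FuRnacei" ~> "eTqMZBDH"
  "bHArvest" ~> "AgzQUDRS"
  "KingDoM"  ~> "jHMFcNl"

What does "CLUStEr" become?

bktrSdQ

The pattern: shift every letter 1 place backward in the alphabet (wrapping around), then flip the case of every letter.
On "CLUStEr": the first step gives "BKTRsDq", and the second then gives "bktrSdQ".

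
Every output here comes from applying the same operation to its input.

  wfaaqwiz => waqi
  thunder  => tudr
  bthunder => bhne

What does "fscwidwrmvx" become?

Looking at the pairs, the operation is to keep every other character starting from the first (positions 1st, 3rd, 5th, ...).
Doing the same to "fscwidwrmvx": "fciwmx".

fciwmx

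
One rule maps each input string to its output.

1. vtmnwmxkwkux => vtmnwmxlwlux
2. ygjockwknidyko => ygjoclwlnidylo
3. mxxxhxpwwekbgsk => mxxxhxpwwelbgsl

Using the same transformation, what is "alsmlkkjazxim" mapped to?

alsmllljazxim

Rule — replace every "k" with "l".
Doing the same to "alsmlkkjazxim": "alsmllljazxim".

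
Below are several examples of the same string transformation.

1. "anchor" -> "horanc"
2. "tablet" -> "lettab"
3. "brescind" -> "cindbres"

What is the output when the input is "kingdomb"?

Looking at the pairs, the operation is to swap the front and back halves of the string.
So "kingdomb" becomes "dombking".

dombking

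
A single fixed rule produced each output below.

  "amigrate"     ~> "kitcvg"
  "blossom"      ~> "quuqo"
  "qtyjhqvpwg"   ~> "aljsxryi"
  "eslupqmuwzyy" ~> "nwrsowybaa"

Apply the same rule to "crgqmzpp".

The rule is to shift every letter 2 places forward in the alphabet (wrapping around), then delete the first 2 characters.
For "crgqmzpp" the result is "isobrr".
(Check on "eslupqmuwzyy": → "gunwrsowybaa" → "nwrsowybaa" ✓)

isobrr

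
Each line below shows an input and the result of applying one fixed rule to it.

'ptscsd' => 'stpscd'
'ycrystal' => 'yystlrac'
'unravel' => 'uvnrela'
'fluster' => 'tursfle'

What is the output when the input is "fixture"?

Each output is the input with this applied: sort the characters into reverse alphabetical order, then swap each adjacent pair of characters (1↔2, 3↔4, ...).
Applying both steps to "fixture": "xutrife", then "uxrtfie".
(Check on "fluster": → "utsrlfe" → "tursfle" ✓)

uxrtfie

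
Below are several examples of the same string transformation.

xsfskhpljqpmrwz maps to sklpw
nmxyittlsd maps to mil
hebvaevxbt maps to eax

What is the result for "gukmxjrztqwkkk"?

What's happening: keep one character in every 3, starting at position 2 (positions 2nd, 5th, 8th, ...).
So "gukmxjrztqwkkk" becomes "uxzwk".

uxzwk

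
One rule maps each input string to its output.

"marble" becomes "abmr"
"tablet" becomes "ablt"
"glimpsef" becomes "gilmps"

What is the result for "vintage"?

Rule — delete the last 2 characters, then sort the characters into alphabetical order.
On "vintage": the first step gives "vinta", and the second then gives "aintv".

aintv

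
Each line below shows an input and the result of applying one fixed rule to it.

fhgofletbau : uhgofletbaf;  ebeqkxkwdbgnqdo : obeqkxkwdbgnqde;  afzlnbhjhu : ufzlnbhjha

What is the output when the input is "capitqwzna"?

The rule is to swap the first and last characters.
Applying that to "capitqwzna" gives "aapitqwznc".

aapitqwznc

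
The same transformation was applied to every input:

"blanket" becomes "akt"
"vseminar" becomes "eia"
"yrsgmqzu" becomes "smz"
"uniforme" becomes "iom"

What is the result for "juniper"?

In each case the input is transformed by: delete the first character, then keep every other character starting from the second (positions 2nd, 4th, 6th, ...).
"juniper" → "uniper" → "npr".

npr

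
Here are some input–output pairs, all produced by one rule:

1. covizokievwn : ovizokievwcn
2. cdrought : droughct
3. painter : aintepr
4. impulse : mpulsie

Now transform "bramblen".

Looking at the pairs, the operation is to swap the first and last characters, then move the first character to the end.
"bramblen" → "nrambleb" → "ramblebn".

ramblebn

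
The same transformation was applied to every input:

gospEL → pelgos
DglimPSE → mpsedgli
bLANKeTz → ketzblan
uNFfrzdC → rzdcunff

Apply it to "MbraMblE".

mblembra

What's happening: swap the front and back halves of the string, then convert every letter to lowercase.
For "MbraMblE", step one produces "MblEMbra"; step two turns that into "mblembra".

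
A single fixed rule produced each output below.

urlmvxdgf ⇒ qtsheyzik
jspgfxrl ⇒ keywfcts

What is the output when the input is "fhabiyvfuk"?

Looking at the pairs, the operation is to shift every letter 13 places forward in the alphabet (wrapping around) — i.e. ROT13, then move the last 3 characters to the front (rotate right by 3).
For "fhabiyvfuk", step one produces "sunovlishx"; step two turns that into "shxsunovli".

shxsunovli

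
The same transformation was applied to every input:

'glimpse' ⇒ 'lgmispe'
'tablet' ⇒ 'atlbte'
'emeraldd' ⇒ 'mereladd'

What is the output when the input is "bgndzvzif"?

gbdnvzizf

Looking at the pairs, the operation is to swap each adjacent pair of characters (1↔2, 3↔4, ...).
For "bgndzvzif" the result is "gbdnvzizf".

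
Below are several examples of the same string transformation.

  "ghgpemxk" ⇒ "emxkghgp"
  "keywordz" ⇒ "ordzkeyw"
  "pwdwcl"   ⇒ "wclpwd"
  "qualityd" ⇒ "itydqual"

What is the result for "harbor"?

Rule — swap the front and back halves of the string.
On "harbor" that produces "borhar".

borhar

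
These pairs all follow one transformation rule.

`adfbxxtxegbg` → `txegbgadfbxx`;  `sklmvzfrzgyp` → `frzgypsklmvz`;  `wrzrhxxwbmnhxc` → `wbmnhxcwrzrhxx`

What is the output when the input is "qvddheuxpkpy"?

The pattern: swap the front and back halves of the string.
On "qvddheuxpkpy" that produces "uxpkpyqvddhe".

uxpkpyqvddhe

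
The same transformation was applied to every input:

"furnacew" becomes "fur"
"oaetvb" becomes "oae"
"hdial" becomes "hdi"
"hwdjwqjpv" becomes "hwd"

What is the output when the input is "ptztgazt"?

The transformation: keep only the first 3 characters.
So "ptztgazt" becomes "ptz".

ptz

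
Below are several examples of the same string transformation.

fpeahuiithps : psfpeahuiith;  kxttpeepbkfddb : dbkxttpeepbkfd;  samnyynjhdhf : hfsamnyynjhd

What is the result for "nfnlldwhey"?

In each case the input is transformed by: move the last 2 characters to the front (rotate right by 2).
For "nfnlldwhey" the result is "eynfnlldwh".

eynfnlldwh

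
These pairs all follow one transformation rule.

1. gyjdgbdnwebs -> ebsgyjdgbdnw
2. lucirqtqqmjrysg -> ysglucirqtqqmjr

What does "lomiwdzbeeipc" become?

The transformation: move the last 3 characters to the front (rotate right by 3).
Applying that to "lomiwdzbeeipc" gives "ipclomiwdzbee".

ipclomiwdzbee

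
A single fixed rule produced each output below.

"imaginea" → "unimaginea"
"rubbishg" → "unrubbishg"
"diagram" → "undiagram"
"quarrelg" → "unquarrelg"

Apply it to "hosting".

unhosting

Rule — prepend "un".
For "hosting" the result is "unhosting".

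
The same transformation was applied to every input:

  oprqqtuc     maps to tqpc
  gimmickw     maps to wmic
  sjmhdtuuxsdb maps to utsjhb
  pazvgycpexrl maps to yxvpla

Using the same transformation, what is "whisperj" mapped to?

sjhe

Looking at the pairs, the operation is to keep every other character starting from the second (positions 2nd, 4th, 6th, ...), then sort the characters into reverse alphabetical order.
Applying both steps to "whisperj": "hsej", then "sjhe".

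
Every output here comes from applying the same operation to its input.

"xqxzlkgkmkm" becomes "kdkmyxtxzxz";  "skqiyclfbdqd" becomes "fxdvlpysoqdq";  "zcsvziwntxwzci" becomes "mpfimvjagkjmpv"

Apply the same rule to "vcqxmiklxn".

ipdkzvxyka

What's happening: shift every letter 13 places forward in the alphabet (wrapping around) — i.e. ROT13.
"vcqxmiklxn" → "ipdkzvxyka".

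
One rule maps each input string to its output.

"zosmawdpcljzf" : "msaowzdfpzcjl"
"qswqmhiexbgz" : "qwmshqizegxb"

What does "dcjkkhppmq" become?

kjkchdpqpm

In each case the input is transformed by: move the first 3 characters to the end (rotate left by 3), then take characters alternately from the front and the back (1st, last, 2nd, 2nd-last, ...).
Applying both steps to "dcjkkhppmq": "kkhppmqdcj", then "kjkchdpqpm".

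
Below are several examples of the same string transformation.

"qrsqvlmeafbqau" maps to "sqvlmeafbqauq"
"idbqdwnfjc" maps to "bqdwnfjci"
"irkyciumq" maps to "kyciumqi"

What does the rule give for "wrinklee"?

The rule is to move the first 2 characters to the end (rotate left by 2), then delete the last character.
For "wrinklee", step one produces "inkleewr"; step two turns that into "inkleew".

inkleew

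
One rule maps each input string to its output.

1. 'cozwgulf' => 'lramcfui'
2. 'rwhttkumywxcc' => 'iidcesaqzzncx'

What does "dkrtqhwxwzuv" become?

Each output is the input with this applied: reverse the string, then shift every letter 6 places forward in the alphabet (wrapping around).
"dkrtqhwxwzuv" → "vuzwxwhqtrkd" → "bafcdcnwzxqj".

bafcdcnwzxqj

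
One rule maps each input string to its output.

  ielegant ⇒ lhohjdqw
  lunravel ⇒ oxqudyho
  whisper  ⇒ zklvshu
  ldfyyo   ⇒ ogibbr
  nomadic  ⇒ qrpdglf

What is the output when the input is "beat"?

ehdw

Looking at the pairs, the operation is to shift every letter 3 places forward in the alphabet (wrapping around).
For "beat" the result is "ehdw".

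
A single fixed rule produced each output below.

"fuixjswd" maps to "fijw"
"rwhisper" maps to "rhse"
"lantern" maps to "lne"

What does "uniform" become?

The transformation: delete the last character, then keep every other character starting from the first (positions 1st, 3rd, 5th, ...).
On "uniform": the first step gives "unifor", and the second then gives "uio".

uio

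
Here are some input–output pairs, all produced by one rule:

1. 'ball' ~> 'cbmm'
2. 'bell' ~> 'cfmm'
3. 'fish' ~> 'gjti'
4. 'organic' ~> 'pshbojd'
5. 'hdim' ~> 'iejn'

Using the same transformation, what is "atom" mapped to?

bupn

Each output is the input with this applied: shift every letter 1 place forward in the alphabet (wrapping around).
Applying that to "atom" gives "bupn".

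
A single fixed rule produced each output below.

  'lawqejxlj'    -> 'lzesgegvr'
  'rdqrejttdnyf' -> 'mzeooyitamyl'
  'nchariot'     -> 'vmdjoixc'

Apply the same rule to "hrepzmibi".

Rule — shift every letter 5 places backward in the alphabet (wrapping around), then move the first 3 characters to the end (rotate left by 3).
Applying both steps to "hrepzmibi": "cmzkuhdwd", then "kuhdwdcmz".

kuhdwdcmz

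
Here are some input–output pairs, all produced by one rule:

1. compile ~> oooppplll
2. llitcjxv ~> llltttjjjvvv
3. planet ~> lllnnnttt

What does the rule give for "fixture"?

iiitttrrr

Rule — keep every other character starting from the second (positions 2nd, 4th, 6th, ...), then repeat every character 3 times.
Working it through for "fixture": intermediate "itr", final "iiitttrrr".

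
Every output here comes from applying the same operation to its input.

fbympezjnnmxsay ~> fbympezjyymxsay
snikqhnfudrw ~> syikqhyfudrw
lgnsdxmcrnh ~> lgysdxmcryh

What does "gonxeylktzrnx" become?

What's happening: replace every "n" with "y".
So "gonxeylktzrnx" becomes "goyxeylktzryx".

goyxeylktzryx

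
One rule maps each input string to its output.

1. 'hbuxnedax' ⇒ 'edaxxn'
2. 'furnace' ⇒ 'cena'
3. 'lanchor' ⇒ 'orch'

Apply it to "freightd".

Each output is the input with this applied: delete the first 3 characters, then move the first 2 characters to the end (rotate left by 2).
Starting from "freightd": after the first operation, "ightd"; after the second, "htdig".

htdig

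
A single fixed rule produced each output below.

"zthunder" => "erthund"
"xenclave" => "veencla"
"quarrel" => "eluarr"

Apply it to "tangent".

Looking at the pairs, the operation is to delete the first character, then move the last 2 characters to the front (rotate right by 2).
Starting from "tangent": after the first operation, "angent"; after the second, "ntange".
(Check on "quarrel": → "uarrel" → "eluarr" ✓)

ntange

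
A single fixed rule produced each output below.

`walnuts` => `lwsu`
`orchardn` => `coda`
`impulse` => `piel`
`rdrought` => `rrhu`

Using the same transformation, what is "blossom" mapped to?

obms

The rule is to keep every other character starting from the first (positions 1st, 3rd, 5th, ...), then swap each adjacent pair of characters (1↔2, 3↔4, ...).
"blossom" → "bosm" → "obms".
(Check on "walnuts": → "wlus" → "lwsu" ✓)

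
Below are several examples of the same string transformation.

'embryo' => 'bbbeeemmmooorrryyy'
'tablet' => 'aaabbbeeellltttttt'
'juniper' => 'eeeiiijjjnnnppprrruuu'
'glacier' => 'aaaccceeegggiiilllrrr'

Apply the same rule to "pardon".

Rule — sort the characters into alphabetical order, then repeat every character 3 times.
Starting from "pardon": after the first operation, "adnopr"; after the second, "aaadddnnnoooppprrr".

aaadddnnnoooppprrr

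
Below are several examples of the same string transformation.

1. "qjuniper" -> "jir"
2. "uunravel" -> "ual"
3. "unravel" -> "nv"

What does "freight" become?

rg

What's happening: keep one character in every 3, starting at position 2 (positions 2nd, 5th, 8th, ...).
So "freight" becomes "rg".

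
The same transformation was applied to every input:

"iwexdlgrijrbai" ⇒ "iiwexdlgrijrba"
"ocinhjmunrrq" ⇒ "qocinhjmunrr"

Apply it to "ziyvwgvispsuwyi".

The pattern: move the last character to the front.
For "ziyvwgvispsuwyi" the result is "iziyvwgvispsuwy".

iziyvwgvispsuwy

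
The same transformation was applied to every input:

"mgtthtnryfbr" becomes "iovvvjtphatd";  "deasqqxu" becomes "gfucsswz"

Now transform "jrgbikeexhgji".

Looking at the pairs, the operation is to shift every letter 2 places forward in the alphabet (wrapping around), then swap each adjacent pair of characters (1↔2, 3↔4, ...).
On "jrgbikeexhgji": the first step gives "ltidkmggzjilk", and the second then gives "tldimkggjzlik".
(Check on "deasqqxu": → "fgcusszw" → "gfucsswz" ✓)

tldimkggjzlik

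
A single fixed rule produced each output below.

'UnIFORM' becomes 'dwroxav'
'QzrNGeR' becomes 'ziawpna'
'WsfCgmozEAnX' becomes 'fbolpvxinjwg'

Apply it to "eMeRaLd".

Looking at the pairs, the operation is to shift every letter 9 places forward in the alphabet (wrapping around), then convert every letter to lowercase.
For "eMeRaLd", step one produces "nVnAjUm"; step two turns that into "nvnajum".

nvnajum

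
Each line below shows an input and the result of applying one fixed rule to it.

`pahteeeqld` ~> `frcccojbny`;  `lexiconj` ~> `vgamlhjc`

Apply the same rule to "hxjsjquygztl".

hqhoswexrjfv

The rule is to shift every letter 2 places backward in the alphabet (wrapping around), then move the first 2 characters to the end (rotate left by 2).
Working it through for "hxjsjquygztl": intermediate "fvhqhoswexrj", final "hqhoswexrjfv".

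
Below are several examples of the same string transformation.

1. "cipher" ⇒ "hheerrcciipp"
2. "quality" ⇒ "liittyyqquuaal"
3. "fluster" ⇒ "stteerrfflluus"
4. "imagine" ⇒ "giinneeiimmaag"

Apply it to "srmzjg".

Each output is the input with this applied: double every character, then swap the front and back halves of the string.
Working it through for "srmzjg": intermediate "ssrrmmzzjjgg", final "zzjjggssrrmm".

zzjjggssrrmm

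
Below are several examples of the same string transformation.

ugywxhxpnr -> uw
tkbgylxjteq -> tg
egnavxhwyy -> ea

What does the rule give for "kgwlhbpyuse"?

kl

The transformation: keep one character in every 3, starting at position 1 (positions 1st, 4th, 7th, ...), then delete the last 2 characters.
Applying that to "kgwlhbpyuse" gives "kl".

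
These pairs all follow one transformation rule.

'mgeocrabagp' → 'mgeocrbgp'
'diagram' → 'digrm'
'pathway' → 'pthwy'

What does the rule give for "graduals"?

Rule — remove every "a".
Applying that to "graduals" gives "grduls".

grduls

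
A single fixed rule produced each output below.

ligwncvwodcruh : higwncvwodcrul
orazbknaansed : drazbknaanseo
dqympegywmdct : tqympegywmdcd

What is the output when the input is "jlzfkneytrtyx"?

xlzfkneytrtyj

The pattern: swap the first and last characters.
For "jlzfkneytrtyx" the result is "xlzfkneytrtyj".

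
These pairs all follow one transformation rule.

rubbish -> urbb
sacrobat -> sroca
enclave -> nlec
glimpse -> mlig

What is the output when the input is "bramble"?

Rule — delete the last 3 characters, then sort the characters into reverse alphabetical order.
So "bramble" becomes "rmba".

rmba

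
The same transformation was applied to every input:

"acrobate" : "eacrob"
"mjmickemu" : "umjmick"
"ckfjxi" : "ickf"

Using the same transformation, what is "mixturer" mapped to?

rmixtu

What's happening: move the last 3 characters to the front (rotate right by 3), then delete the first 2 characters.
Starting from "mixturer": after the first operation, "rermixtu"; after the second, "rmixtu".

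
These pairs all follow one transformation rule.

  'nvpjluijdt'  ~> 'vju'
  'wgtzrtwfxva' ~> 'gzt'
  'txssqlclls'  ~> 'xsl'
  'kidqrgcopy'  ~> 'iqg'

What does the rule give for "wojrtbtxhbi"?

orb

Rule — keep every other character starting from the second (positions 2nd, 4th, 6th, ...), then keep only the first 3 characters.
Applying both steps to "wojrtbtxhbi": "orbxb", then "orb".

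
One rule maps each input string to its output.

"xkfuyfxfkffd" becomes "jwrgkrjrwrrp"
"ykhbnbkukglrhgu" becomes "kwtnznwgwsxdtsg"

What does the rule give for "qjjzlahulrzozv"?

cvvlxmtgxdlalh

In each case the input is transformed by: shift every letter 12 places forward in the alphabet (wrapping around).
So "qjjzlahulrzozv" becomes "cvvlxmtgxdlalh".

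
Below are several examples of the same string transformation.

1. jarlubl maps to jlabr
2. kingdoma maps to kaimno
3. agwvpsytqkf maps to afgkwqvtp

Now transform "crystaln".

cnrlya

The transformation: take characters alternately from the front and the back (1st, last, 2nd, 2nd-last, ...), then delete the last 2 characters.
For "crystaln", step one produces "cnrlyast"; step two turns that into "cnrlya".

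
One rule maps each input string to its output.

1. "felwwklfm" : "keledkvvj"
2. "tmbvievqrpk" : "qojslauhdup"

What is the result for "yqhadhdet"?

cdsxpgzcg

The rule is to move the last 3 characters to the front (rotate right by 3), then shift every letter 1 place backward in the alphabet (wrapping around).
Working it through for "yqhadhdet": intermediate "detyqhadh", final "cdsxpgzcg".
(Check on "tmbvievqrpk": → "rpktmbvievq" → "qojslauhdup" ✓)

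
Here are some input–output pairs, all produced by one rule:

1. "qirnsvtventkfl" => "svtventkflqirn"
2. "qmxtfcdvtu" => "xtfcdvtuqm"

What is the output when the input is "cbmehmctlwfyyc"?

hmctlwfyyccbme

Looking at the pairs, the operation is to move the last 3 characters to the front (rotate right by 3), then swap the front and back halves of the string.
On "cbmehmctlwfyyc": the first step gives "yyccbmehmctlwf", and the second then gives "hmctlwfyyccbme".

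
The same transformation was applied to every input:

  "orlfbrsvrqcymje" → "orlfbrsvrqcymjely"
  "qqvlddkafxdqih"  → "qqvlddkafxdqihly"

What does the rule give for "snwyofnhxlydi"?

The pattern: append "ly".
"snwyofnhxlydi" → "snwyofnhxlydily".

snwyofnhxlydily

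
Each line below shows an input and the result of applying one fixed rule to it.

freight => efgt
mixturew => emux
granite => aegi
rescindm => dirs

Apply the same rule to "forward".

adfr

Rule — keep every other character starting from the first (positions 1st, 3rd, 5th, ...), then sort the characters into alphabetical order.
On "forward": the first step gives "frad", and the second then gives "adfr".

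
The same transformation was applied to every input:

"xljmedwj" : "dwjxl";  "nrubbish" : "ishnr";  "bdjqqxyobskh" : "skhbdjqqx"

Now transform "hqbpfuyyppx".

Each output is the input with this applied: move the last 3 characters to the front (rotate right by 3), then delete the last 3 characters.
On "hqbpfuyyppx": the first step gives "ppxhqbpfuyy", and the second then gives "ppxhqbpf".

ppxhqbpf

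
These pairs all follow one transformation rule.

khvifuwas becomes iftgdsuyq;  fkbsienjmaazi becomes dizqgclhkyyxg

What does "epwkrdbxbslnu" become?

cnuipbzvzqjls

In each case the input is transformed by: shift every letter 2 places backward in the alphabet (wrapping around).
"epwkrdbxbslnu" → "cnuipbzvzqjls".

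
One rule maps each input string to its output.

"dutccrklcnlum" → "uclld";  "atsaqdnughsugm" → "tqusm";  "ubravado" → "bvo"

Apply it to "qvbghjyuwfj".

vhuj

The pattern: move the first character to the end, then keep one character in every 3, starting at position 1 (positions 1st, 4th, 7th, ...).
"qvbghjyuwfj" → "vhuj".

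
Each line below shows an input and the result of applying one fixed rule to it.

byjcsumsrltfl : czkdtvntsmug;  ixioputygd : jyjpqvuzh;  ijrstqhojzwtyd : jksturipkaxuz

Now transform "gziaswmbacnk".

hajbtxncbdo

Looking at the pairs, the operation is to delete the last character, then shift every letter 1 place forward in the alphabet (wrapping around).
For "gziaswmbacnk", step one produces "gziaswmbacn"; step two turns that into "hajbtxncbdo".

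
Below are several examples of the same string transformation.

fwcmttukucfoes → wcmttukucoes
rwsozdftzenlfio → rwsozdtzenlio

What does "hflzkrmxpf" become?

In each case the input is transformed by: remove every "f".
"hflzkrmxpf" → "hlzkrmxp".

hlzkrmxp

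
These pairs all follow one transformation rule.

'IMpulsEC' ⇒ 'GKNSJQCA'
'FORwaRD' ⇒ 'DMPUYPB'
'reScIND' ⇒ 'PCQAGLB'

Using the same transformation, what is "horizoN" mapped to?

Rule — shift every letter 2 places backward in the alphabet (wrapping around), then convert every letter to uppercase.
On "horizoN": the first step gives "fmpgxmL", and the second then gives "FMPGXML".

FMPGXML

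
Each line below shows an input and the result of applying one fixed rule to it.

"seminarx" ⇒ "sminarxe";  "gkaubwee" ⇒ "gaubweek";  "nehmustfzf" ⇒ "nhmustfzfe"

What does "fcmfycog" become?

The transformation: move the first character to the end, then swap the first and last characters.
So "fcmfycog" becomes "fmfycogc".

fmfycogc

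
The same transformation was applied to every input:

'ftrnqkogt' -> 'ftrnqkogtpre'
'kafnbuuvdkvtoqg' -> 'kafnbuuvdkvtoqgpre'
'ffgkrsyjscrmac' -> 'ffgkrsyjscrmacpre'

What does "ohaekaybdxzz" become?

The pattern: append "pre".
On "ohaekaybdxzz" that produces "ohaekaybdxzzpre".

ohaekaybdxzzpre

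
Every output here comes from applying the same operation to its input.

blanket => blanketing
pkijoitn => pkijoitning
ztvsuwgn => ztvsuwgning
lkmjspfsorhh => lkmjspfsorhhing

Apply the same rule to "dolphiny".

dolphinying

The transformation: append "ing".
Doing the same to "dolphiny": "dolphinying".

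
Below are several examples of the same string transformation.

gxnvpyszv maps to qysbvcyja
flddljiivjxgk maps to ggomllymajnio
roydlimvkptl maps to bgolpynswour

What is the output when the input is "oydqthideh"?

gtwklghkrb

Each output is the input with this applied: shift every letter 3 places forward in the alphabet (wrapping around), then move the first 2 characters to the end (rotate left by 2).
Starting from "oydqthideh": after the first operation, "rbgtwklghk"; after the second, "gtwklghkrb".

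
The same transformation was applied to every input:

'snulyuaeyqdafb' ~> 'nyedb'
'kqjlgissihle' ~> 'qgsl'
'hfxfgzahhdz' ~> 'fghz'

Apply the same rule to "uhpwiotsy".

his

Rule — keep one character in every 3, starting at position 2 (positions 2nd, 5th, 8th, ...).
Applying that to "uhpwiotsy" gives "his".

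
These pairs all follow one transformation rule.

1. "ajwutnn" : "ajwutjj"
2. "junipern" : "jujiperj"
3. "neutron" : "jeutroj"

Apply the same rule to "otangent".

The rule is to replace every "n" with "j".
For "otangent" the result is "otajgejt".

otajgejt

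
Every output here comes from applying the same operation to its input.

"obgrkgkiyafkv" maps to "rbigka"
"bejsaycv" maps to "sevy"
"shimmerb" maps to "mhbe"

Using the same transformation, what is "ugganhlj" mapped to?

Each output is the input with this applied: keep every other character starting from the second (positions 2nd, 4th, 6th, ...), then swap each adjacent pair of characters (1↔2, 3↔4, ...).
"ugganhlj" → "agjh".
(Check on "obgrkgkiyafkv": → "brgiak" → "rbigka" ✓)

agjh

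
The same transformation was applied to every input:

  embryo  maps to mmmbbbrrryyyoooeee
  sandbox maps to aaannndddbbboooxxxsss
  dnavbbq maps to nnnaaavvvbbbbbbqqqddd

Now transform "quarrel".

uuuaaarrrrrreeelllqqq

In each case the input is transformed by: move the first character to the end, then repeat every character 3 times.
Doing the same to "quarrel": "uuuaaarrrrrreeelllqqq".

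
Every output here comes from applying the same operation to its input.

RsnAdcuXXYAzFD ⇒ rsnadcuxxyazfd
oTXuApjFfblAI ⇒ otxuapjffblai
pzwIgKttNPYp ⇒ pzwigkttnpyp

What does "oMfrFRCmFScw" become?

omfrfrcmfscw

The pattern: convert every letter to lowercase.
Doing the same to "oMfrFRCmFScw": "omfrfrcmfscw".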